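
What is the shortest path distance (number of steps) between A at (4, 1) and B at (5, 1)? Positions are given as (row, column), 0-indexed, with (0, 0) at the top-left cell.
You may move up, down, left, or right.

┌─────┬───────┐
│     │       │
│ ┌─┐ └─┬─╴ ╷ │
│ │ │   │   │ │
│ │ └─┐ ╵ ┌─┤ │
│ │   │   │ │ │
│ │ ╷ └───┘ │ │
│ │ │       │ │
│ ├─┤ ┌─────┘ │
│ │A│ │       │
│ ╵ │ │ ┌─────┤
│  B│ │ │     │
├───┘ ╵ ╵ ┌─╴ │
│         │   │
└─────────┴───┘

Finding path from (4, 1) to (5, 1):
Path: (4,1) → (5,1)
Distance: 1 steps

Solution:

┌─────┬───────┐
│     │       │
│ ┌─┐ └─┬─╴ ╷ │
│ │ │   │   │ │
│ │ └─┐ ╵ ┌─┤ │
│ │   │   │ │ │
│ │ ╷ └───┘ │ │
│ │ │       │ │
│ ├─┤ ┌─────┘ │
│ │A│ │       │
│ ╵ │ │ ┌─────┤
│  B│ │ │     │
├───┘ ╵ ╵ ┌─╴ │
│         │   │
└─────────┴───┘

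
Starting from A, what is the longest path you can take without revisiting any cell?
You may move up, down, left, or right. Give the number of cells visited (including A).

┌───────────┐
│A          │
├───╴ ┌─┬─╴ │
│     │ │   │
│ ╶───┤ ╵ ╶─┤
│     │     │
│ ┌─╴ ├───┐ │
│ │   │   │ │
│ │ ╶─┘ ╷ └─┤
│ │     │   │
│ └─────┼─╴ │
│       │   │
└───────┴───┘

Finding longest simple path using DFS:
Start: (0, 0)
Longest path visits 20 cells
Path: A → right → right → down → left → left → down → right → right → down → left → down → right → right → up → right → down → right → down → left

Solution:

┌───────────┐
│A → ↓      │
├───╴ ┌─┬─╴ │
│↓ ← ↲│ │   │
│ ╶───┤ ╵ ╶─┤
│↳ → ↓│     │
│ ┌─╴ ├───┐ │
│ │↓ ↲│↱ ↓│ │
│ │ ╶─┘ ╷ └─┤
│ │↳ → ↑│↳ ↓│
│ └─────┼─╴ │
│       │B ↲│
└───────┴───┘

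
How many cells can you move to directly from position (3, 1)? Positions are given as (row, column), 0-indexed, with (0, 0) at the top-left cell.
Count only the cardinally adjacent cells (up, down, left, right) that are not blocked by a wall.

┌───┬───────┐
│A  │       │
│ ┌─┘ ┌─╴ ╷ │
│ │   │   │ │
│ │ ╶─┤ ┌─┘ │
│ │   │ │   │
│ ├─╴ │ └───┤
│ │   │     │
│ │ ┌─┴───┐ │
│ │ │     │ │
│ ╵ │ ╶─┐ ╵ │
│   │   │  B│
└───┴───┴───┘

Checking passable neighbors of (3, 1):
Neighbors: (4, 1), (3, 2)
Count: 2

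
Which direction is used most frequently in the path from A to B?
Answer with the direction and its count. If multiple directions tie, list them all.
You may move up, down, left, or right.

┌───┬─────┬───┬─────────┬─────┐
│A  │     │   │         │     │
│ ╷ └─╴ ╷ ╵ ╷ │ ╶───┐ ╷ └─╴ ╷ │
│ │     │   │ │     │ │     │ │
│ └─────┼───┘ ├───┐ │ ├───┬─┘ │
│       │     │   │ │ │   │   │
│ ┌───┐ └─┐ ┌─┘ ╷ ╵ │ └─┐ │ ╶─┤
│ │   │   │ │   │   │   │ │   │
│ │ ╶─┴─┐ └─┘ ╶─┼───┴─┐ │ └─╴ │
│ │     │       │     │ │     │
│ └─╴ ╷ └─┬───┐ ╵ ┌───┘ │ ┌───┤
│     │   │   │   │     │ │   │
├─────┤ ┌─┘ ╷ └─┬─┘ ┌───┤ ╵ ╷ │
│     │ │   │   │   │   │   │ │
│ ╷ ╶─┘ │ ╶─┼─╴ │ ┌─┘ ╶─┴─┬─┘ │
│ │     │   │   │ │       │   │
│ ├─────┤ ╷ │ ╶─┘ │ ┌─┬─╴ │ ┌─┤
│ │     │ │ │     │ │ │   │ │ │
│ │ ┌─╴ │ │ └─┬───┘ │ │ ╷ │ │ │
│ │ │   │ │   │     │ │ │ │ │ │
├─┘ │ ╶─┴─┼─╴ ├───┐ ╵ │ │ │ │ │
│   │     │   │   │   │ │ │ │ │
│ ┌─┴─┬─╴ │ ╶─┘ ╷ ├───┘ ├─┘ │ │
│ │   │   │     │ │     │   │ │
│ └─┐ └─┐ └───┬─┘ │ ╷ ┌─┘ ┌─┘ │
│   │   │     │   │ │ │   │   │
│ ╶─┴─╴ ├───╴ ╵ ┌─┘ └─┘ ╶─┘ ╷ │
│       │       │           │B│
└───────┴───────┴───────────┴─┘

Directions: down, down, right, right, right, down, right, down, right, right, up, right, up, right, down, right, up, up, left, left, up, right, right, right, right, down, right, right, up, right, down, down, left, down, right, down, left, left, down, down, right, up, right, down, down, left, down, down, down, down, left, down, left, down, right, right, up, right, down
Counts: {'down': 21, 'right': 22, 'up': 8, 'left': 8}
Most common: right (22 times)

Solution:

┌───┬─────┬───┬─────────┬─────┐
│A  │     │   │↱ → → → ↓│  ↱ ↓│
│ ╷ └─╴ ╷ ╵ ╷ │ ╶───┐ ╷ └─╴ ╷ │
│↓│     │   │ │↑ ← ↰│ │↳ → ↑│↓│
│ └─────┼───┘ ├───┐ │ ├───┬─┘ │
│↳ → → ↓│     │↱ ↓│↑│ │   │↓ ↲│
│ ┌───┐ └─┐ ┌─┘ ╷ ╵ │ └─┐ │ ╶─┤
│ │   │↳ ↓│ │↱ ↑│↳ ↑│   │ │↳ ↓│
│ │ ╶─┴─┐ └─┘ ╶─┼───┴─┐ │ └─╴ │
│ │     │↳ → ↑  │     │ │↓ ← ↲│
│ └─╴ ╷ └─┬───┐ ╵ ┌───┘ │ ┌───┤
│     │   │   │   │     │↓│↱ ↓│
├─────┤ ┌─┘ ╷ └─┬─┘ ┌───┤ ╵ ╷ │
│     │ │   │   │   │   │↳ ↑│↓│
│ ╷ ╶─┘ │ ╶─┼─╴ │ ┌─┘ ╶─┴─┬─┘ │
│ │     │   │   │ │       │↓ ↲│
│ ├─────┤ ╷ │ ╶─┘ │ ┌─┬─╴ │ ┌─┤
│ │     │ │ │     │ │ │   │↓│ │
│ │ ┌─╴ │ │ └─┬───┘ │ │ ╷ │ │ │
│ │ │   │ │   │     │ │ │ │↓│ │
├─┘ │ ╶─┴─┼─╴ ├───┐ ╵ │ │ │ │ │
│   │     │   │   │   │ │ │↓│ │
│ ┌─┴─┬─╴ │ ╶─┘ ╷ ├───┘ ├─┘ │ │
│ │   │   │     │ │     │↓ ↲│ │
│ └─┐ └─┐ └───┬─┘ │ ╷ ┌─┘ ┌─┘ │
│   │   │     │   │ │ │↓ ↲│↱ ↓│
│ ╶─┴─╴ ├───╴ ╵ ┌─┘ └─┘ ╶─┘ ╷ │
│       │       │      ↳ → ↑│B│
└───────┴───────┴───────────┴─┘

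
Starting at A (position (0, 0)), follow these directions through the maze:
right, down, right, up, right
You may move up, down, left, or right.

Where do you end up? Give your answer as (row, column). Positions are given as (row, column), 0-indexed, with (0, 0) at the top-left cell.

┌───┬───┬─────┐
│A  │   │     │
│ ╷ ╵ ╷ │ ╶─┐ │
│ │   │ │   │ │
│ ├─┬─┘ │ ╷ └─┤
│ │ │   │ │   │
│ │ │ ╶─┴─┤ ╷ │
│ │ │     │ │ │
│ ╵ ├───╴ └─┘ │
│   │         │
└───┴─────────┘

Following directions step by step:
Start: (0, 0)
  right: (0, 0) → (0, 1)
  down: (0, 1) → (1, 1)
  right: (1, 1) → (1, 2)
  up: (1, 2) → (0, 2)
  right: (0, 2) → (0, 3)
Final position: (0, 3)

Path taken:

┌───┬───┬─────┐
│A ↓│↱ B│     │
│ ╷ ╵ ╷ │ ╶─┐ │
│ │↳ ↑│ │   │ │
│ ├─┬─┘ │ ╷ └─┤
│ │ │   │ │   │
│ │ │ ╶─┴─┤ ╷ │
│ │ │     │ │ │
│ ╵ ├───╴ └─┘ │
│   │         │
└───┴─────────┘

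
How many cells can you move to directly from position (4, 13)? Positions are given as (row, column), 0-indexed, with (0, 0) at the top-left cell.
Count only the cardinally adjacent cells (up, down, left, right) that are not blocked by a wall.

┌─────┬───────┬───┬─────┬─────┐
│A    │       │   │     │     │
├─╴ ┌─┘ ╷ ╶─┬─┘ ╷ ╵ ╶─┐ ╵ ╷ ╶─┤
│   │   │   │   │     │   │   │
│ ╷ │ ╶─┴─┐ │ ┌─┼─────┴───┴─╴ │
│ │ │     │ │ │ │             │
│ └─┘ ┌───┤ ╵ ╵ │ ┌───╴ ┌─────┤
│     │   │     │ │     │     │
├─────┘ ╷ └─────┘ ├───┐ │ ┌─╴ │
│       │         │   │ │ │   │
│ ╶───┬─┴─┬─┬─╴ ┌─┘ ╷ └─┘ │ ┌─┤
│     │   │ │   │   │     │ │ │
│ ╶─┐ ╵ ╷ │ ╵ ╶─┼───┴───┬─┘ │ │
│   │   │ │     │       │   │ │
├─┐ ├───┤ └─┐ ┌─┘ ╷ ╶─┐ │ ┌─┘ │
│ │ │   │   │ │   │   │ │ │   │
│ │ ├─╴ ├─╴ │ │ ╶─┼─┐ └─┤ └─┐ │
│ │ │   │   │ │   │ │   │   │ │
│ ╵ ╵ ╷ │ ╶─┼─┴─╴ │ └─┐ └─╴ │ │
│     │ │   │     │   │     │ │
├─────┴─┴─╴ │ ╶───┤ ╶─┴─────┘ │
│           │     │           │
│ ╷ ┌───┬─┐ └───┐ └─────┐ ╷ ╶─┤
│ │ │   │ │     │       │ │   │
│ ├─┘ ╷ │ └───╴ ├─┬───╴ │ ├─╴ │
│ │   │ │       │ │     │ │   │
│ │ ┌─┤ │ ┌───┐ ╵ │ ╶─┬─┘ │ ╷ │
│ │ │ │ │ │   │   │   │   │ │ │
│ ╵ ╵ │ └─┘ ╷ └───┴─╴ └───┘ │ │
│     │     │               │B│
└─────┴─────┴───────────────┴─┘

Checking passable neighbors of (4, 13):
Neighbors: (5, 13), (4, 14)
Count: 2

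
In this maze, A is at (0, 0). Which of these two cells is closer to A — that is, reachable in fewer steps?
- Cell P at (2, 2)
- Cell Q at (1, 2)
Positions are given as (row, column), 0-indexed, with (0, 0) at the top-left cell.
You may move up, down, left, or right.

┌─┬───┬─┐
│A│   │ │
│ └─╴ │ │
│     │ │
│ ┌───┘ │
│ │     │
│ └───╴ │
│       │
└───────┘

Shortest path A → P at (2, 2): 8 steps
Shortest path A → Q at (1, 2): 3 steps

Q is closer (3 steps vs 8 steps).

Path to P:

┌─┬───┬─┐
│A│   │ │
│ └─╴ │ │
│↓    │ │
│ ┌───┘ │
│↓│  P ↰│
│ └───╴ │
│↳ → → ↑│
└───────┘

Path to Q:

┌─┬───┬─┐
│A│   │ │
│ └─╴ │ │
│↳ → Q│ │
│ ┌───┘ │
│ │     │
│ └───╴ │
│       │
└───────┘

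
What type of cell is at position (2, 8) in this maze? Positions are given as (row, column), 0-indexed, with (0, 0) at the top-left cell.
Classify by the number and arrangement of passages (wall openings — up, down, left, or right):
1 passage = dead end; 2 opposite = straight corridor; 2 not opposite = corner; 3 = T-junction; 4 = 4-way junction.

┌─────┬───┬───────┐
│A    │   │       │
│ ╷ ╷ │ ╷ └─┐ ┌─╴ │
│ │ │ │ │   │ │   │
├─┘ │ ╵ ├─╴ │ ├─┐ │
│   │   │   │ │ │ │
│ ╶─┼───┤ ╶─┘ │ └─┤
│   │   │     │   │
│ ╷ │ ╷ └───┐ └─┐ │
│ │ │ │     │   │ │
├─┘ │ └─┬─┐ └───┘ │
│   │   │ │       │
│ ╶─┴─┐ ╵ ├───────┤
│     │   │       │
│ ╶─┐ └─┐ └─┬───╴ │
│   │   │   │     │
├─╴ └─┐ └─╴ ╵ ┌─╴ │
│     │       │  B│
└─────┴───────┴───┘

Checking cell at (2, 8):
Number of passages: 1
Cell type: dead end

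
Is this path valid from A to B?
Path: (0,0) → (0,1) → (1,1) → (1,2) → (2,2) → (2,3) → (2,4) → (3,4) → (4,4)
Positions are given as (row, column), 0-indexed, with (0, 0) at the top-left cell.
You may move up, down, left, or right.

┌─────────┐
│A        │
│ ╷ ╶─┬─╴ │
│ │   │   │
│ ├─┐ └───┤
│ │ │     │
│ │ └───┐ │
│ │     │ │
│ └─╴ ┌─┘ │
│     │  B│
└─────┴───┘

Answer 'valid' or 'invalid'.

Checking path validity:
Result: All consecutive moves are passable.

valid

Correct solution:

┌─────────┐
│A ↓      │
│ ╷ ╶─┬─╴ │
│ │↳ ↓│   │
│ ├─┐ └───┤
│ │ │↳ → ↓│
│ │ └───┐ │
│ │     │↓│
│ └─╴ ┌─┘ │
│     │  B│
└─────┴───┘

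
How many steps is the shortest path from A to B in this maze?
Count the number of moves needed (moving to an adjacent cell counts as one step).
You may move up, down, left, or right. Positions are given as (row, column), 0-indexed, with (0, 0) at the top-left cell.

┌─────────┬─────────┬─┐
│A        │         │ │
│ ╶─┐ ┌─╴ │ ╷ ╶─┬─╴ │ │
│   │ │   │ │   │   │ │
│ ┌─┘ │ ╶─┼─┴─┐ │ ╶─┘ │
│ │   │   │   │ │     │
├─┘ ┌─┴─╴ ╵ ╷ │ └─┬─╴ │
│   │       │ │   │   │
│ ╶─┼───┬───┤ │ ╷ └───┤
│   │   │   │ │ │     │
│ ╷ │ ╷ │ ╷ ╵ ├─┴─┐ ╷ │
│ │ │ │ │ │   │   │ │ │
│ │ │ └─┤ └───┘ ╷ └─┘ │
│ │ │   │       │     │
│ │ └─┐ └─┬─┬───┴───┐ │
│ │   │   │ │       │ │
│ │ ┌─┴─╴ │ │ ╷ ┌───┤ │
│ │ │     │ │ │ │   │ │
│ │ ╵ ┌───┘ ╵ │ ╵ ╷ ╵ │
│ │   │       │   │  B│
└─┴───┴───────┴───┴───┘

Using BFS to find shortest path:
Start: (0, 0), End: (9, 10)
Path found:
(0,0) → (0,1) → (0,2) → (0,3) → (0,4) → (1,4) → (1,3) → (2,3) → (2,4) → (3,4) → (3,5) → (2,5) → (2,6) → (3,6) → (4,6) → (5,6) → (5,5) → (4,5) → (4,4) → (5,4) → (6,4) → (6,5) → (6,6) → (6,7) → (5,7) → (5,8) → (6,8) → (6,9) → (6,10) → (7,10) → (8,10) → (9,10)
Number of steps: 31

Solution:

┌─────────┬─────────┬─┐
│A → → → ↓│         │ │
│ ╶─┐ ┌─╴ │ ╷ ╶─┬─╴ │ │
│   │ │↓ ↲│ │   │   │ │
│ ┌─┘ │ ╶─┼─┴─┐ │ ╶─┘ │
│ │   │↳ ↓│↱ ↓│ │     │
├─┘ ┌─┴─╴ ╵ ╷ │ └─┬─╴ │
│   │    ↳ ↑│↓│   │   │
│ ╶─┼───┬───┤ │ ╷ └───┤
│   │   │↓ ↰│↓│ │     │
│ ╷ │ ╷ │ ╷ ╵ ├─┴─┐ ╷ │
│ │ │ │ │↓│↑ ↲│↱ ↓│ │ │
│ │ │ └─┤ └───┘ ╷ └─┘ │
│ │ │   │↳ → → ↑│↳ → ↓│
│ │ └─┐ └─┬─┬───┴───┐ │
│ │   │   │ │       │↓│
│ │ ┌─┴─╴ │ │ ╷ ┌───┤ │
│ │ │     │ │ │ │   │↓│
│ │ ╵ ┌───┘ ╵ │ ╵ ╷ ╵ │
│ │   │       │   │  B│
└─┴───┴───────┴───┴───┘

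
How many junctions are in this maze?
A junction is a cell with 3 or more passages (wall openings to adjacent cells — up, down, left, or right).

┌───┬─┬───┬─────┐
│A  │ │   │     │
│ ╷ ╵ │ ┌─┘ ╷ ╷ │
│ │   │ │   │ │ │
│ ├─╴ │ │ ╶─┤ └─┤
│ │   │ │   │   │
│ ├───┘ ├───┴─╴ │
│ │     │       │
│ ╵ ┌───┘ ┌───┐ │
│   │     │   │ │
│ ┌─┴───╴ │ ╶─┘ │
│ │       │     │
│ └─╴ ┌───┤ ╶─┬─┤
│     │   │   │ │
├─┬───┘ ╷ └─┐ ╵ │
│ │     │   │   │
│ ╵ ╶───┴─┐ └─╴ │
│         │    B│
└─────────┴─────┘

Checking each cell for number of passages:

Junctions found (3+ passages):
  (0, 6): 3 passages
  (1, 2): 3 passages
  (3, 7): 3 passages
  (4, 0): 3 passages
  (4, 4): 3 passages
  (5, 2): 3 passages
  (5, 5): 3 passages
  (7, 7): 3 passages
  (8, 1): 3 passages
Total junctions: 9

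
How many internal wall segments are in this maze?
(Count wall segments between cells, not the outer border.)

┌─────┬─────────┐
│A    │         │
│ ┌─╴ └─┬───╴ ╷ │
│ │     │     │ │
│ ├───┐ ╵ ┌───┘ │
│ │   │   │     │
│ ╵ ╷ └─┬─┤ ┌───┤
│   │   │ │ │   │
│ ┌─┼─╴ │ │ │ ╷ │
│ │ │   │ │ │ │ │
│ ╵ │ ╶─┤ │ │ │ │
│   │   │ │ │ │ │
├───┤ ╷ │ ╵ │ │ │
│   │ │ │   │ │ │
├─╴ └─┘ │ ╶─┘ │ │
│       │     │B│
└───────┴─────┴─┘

Counting internal wall segments:
Total internal walls: 49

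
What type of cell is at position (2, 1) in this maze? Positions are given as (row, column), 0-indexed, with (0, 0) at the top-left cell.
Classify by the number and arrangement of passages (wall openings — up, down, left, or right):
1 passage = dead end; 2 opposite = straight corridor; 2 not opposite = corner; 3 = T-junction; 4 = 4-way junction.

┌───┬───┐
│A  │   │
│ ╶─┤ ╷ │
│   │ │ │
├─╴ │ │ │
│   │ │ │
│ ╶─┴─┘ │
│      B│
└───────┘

Checking cell at (2, 1):
Number of passages: 2
Cell type: corner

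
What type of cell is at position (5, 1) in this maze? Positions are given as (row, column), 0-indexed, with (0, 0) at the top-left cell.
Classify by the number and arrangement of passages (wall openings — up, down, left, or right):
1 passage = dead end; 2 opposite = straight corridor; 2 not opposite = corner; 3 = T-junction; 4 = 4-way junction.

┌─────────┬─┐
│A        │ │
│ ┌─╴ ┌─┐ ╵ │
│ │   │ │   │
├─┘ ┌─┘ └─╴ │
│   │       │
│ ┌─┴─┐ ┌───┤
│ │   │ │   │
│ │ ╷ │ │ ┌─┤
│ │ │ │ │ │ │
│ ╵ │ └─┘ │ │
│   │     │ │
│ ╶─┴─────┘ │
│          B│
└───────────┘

Checking cell at (5, 1):
Number of passages: 2
Cell type: corner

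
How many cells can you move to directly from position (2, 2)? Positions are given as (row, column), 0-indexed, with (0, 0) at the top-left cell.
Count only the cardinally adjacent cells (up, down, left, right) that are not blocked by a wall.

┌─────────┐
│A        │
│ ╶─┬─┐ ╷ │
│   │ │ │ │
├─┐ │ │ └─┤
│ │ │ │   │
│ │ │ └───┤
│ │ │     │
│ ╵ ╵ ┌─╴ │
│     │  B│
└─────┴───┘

Checking passable neighbors of (2, 2):
Neighbors: (1, 2), (3, 2)
Count: 2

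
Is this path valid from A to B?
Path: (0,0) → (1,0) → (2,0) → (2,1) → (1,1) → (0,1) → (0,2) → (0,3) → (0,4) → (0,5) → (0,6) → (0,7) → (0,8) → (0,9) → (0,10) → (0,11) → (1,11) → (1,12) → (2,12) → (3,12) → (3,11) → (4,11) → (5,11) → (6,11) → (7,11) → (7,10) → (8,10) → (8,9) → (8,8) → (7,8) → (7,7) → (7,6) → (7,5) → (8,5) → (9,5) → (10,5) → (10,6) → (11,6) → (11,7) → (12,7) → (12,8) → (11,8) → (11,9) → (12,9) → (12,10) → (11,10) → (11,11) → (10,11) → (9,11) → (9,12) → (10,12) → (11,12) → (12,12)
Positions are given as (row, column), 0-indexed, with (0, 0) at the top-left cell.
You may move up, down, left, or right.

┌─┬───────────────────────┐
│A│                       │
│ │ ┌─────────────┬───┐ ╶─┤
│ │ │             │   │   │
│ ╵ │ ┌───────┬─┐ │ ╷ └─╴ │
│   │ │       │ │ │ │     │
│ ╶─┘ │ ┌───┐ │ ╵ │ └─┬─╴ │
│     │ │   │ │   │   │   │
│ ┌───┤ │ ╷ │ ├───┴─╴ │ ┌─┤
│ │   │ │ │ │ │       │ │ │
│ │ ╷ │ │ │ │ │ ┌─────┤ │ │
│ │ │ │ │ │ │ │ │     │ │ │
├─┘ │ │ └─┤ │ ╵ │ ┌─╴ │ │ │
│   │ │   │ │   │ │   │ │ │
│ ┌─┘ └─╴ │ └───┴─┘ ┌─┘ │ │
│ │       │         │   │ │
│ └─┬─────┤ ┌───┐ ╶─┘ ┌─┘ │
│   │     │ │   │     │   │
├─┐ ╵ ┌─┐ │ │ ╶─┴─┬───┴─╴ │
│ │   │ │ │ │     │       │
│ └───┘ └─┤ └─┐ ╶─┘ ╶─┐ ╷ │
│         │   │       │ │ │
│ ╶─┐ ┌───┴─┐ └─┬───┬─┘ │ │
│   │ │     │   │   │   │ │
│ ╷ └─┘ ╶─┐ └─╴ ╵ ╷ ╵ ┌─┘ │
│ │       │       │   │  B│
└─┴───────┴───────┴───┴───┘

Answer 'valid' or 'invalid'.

Checking path validity:
Result: All consecutive moves are passable.

valid

Correct solution:

┌─┬───────────────────────┐
│A│↱ → → → → → → → → → ↓  │
│ │ ┌─────────────┬───┐ ╶─┤
│↓│↑│             │   │↳ ↓│
│ ╵ │ ┌───────┬─┐ │ ╷ └─╴ │
│↳ ↑│ │       │ │ │ │    ↓│
│ ╶─┘ │ ┌───┐ │ ╵ │ └─┬─╴ │
│     │ │   │ │   │   │↓ ↲│
│ ┌───┤ │ ╷ │ ├───┴─╴ │ ┌─┤
│ │   │ │ │ │ │       │↓│ │
│ │ ╷ │ │ │ │ │ ┌─────┤ │ │
│ │ │ │ │ │ │ │ │     │↓│ │
├─┘ │ │ └─┤ │ ╵ │ ┌─╴ │ │ │
│   │ │   │ │   │ │   │↓│ │
│ ┌─┘ └─╴ │ └───┴─┘ ┌─┘ │ │
│ │       │↓ ← ← ↰  │↓ ↲│ │
│ └─┬─────┤ ┌───┐ ╶─┘ ┌─┘ │
│   │     │↓│   │↑ ← ↲│   │
├─┐ ╵ ┌─┐ │ │ ╶─┴─┬───┴─╴ │
│ │   │ │ │↓│     │    ↱ ↓│
│ └───┘ └─┤ └─┐ ╶─┘ ╶─┐ ╷ │
│         │↳ ↓│       │↑│↓│
│ ╶─┐ ┌───┴─┐ └─┬───┬─┘ │ │
│   │ │     │↳ ↓│↱ ↓│↱ ↑│↓│
│ ╷ └─┘ ╶─┐ └─╴ ╵ ╷ ╵ ┌─┘ │
│ │       │    ↳ ↑│↳ ↑│  B│
└─┴───────┴───────┴───┴───┘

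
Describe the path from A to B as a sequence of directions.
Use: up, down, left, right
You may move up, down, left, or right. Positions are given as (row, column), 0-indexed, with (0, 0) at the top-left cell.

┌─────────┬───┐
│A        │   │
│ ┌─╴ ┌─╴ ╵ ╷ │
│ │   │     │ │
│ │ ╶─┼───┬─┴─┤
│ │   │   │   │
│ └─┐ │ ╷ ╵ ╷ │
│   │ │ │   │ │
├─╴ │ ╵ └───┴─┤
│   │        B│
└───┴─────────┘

Finding the path and converting it to directions:
Path through cells: (0,0) → (0,1) → (0,2) → (1,2) → (1,1) → (2,1) → (2,2) → (3,2) → (4,2) → (4,3) → (4,4) → (4,5) → (4,6)
Directions: right, right, down, left, down, right, down, down, right, right, right, right

Solution:

┌─────────┬───┐
│A → ↓    │   │
│ ┌─╴ ┌─╴ ╵ ╷ │
│ │↓ ↲│     │ │
│ │ ╶─┼───┬─┴─┤
│ │↳ ↓│   │   │
│ └─┐ │ ╷ ╵ ╷ │
│   │↓│ │   │ │
├─╴ │ ╵ └───┴─┤
│   │↳ → → → B│
└───┴─────────┘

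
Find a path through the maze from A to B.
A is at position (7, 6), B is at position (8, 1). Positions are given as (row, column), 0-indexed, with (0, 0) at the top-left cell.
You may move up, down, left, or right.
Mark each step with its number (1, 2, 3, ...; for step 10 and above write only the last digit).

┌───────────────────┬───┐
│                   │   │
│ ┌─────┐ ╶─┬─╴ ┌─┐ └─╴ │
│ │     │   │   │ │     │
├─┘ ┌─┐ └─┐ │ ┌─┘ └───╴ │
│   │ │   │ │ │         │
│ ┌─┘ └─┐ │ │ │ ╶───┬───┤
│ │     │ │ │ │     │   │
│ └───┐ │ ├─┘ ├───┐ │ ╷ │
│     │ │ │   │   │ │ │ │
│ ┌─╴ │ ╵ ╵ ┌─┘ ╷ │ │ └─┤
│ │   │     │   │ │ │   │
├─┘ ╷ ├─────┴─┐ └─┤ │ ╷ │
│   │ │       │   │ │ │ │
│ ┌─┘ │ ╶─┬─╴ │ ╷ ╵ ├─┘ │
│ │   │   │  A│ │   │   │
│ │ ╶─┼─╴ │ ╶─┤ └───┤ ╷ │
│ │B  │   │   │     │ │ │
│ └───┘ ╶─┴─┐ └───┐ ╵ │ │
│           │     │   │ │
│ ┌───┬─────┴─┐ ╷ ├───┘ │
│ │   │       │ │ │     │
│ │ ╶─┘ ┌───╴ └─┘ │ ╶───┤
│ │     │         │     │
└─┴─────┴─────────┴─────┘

Finding the shortest path from (7, 6) to (8, 1):
Path length: 22 steps
Directions: up → left → left → left → down → right → down → left → down → left → left → left → up → up → up → right → up → right → down → down → left → down

Solution:

┌───────────────────┬───┐
│                   │   │
│ ┌─────┐ ╶─┬─╴ ┌─┐ └─╴ │
│ │     │   │   │ │     │
├─┘ ┌─┐ └─┐ │ ┌─┘ └───╴ │
│   │ │   │ │ │         │
│ ┌─┘ └─┐ │ │ │ ╶───┬───┤
│ │     │ │ │ │     │   │
│ └───┐ │ ├─┘ ├───┐ │ ╷ │
│     │ │ │   │   │ │ │ │
│ ┌─╴ │ ╵ ╵ ┌─┘ ╷ │ │ └─┤
│ │7 8│     │   │ │ │   │
├─┘ ╷ ├─────┴─┐ └─┤ │ ╷ │
│5 6│9│4 3 2 1│   │ │ │ │
│ ┌─┘ │ ╶─┬─╴ │ ╷ ╵ ├─┘ │
│4│1 0│5 6│  A│ │   │   │
│ │ ╶─┼─╴ │ ╶─┤ └───┤ ╷ │
│3│B  │8 7│   │     │ │ │
│ └───┘ ╶─┴─┐ └───┐ ╵ │ │
│2 1 0 9    │     │   │ │
│ ┌───┬─────┴─┐ ╷ ├───┘ │
│ │   │       │ │ │     │
│ │ ╶─┘ ┌───╴ └─┘ │ ╶───┤
│ │     │         │     │
└─┴─────┴─────────┴─────┘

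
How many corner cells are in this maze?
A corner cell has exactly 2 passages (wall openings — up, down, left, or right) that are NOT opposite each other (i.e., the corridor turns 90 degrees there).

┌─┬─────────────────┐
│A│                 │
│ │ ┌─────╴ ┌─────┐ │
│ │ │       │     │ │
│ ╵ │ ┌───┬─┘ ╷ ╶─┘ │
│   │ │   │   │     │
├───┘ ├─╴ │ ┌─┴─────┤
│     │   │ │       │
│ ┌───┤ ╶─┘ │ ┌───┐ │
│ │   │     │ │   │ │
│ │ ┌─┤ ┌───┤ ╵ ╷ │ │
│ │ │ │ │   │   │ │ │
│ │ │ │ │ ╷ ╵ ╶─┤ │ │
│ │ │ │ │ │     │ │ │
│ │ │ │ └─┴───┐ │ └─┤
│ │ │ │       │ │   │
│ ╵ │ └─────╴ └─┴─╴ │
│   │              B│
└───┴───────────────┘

Counting corner cells (2 non-opposite passages):
Total corners: 35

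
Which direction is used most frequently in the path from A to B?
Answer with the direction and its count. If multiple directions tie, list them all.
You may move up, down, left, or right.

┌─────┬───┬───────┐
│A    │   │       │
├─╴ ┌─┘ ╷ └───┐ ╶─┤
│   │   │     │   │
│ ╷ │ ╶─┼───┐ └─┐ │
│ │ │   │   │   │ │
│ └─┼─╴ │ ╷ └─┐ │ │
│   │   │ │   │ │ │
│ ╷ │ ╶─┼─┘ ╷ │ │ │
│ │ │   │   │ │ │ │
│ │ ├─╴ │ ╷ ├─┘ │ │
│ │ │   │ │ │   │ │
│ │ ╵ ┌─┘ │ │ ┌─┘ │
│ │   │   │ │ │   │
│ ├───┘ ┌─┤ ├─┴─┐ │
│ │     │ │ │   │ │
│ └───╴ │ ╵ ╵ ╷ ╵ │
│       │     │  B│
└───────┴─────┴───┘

Directions: right, down, left, down, down, down, down, down, down, down, right, right, right, up, up, right, up, up, right, down, down, down, down, right, up, right, down, right
Counts: {'right': 9, 'down': 13, 'left': 1, 'up': 5}
Most common: down (13 times)

Solution:

┌─────┬───┬───────┐
│A ↓  │   │       │
├─╴ ┌─┘ ╷ └───┐ ╶─┤
│↓ ↲│   │     │   │
│ ╷ │ ╶─┼───┐ └─┐ │
│↓│ │   │   │   │ │
│ └─┼─╴ │ ╷ └─┐ │ │
│↓  │   │ │   │ │ │
│ ╷ │ ╶─┼─┘ ╷ │ │ │
│↓│ │   │↱ ↓│ │ │ │
│ │ ├─╴ │ ╷ ├─┘ │ │
│↓│ │   │↑│↓│   │ │
│ │ ╵ ┌─┘ │ │ ┌─┘ │
│↓│   │↱ ↑│↓│ │   │
│ ├───┘ ┌─┤ ├─┴─┐ │
│↓│    ↑│ │↓│↱ ↓│ │
│ └───╴ │ ╵ ╵ ╷ ╵ │
│↳ → → ↑│  ↳ ↑│↳ B│
└───────┴─────┴───┘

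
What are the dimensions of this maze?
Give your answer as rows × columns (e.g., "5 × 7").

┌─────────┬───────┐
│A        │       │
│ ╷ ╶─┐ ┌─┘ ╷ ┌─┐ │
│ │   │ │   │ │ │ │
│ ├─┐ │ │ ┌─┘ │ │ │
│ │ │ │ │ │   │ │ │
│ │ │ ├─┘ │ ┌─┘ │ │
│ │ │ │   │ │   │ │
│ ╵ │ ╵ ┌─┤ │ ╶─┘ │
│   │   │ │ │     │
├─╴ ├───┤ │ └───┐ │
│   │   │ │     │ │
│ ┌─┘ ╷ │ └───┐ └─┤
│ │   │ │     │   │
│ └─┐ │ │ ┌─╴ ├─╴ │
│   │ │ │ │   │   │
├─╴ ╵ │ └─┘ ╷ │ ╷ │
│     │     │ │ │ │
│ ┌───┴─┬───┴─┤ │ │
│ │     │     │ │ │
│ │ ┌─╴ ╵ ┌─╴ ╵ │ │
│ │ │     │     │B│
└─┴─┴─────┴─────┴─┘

Counting the maze dimensions:
Rows (vertical): 11
Columns (horizontal): 9
Dimensions: 11 × 9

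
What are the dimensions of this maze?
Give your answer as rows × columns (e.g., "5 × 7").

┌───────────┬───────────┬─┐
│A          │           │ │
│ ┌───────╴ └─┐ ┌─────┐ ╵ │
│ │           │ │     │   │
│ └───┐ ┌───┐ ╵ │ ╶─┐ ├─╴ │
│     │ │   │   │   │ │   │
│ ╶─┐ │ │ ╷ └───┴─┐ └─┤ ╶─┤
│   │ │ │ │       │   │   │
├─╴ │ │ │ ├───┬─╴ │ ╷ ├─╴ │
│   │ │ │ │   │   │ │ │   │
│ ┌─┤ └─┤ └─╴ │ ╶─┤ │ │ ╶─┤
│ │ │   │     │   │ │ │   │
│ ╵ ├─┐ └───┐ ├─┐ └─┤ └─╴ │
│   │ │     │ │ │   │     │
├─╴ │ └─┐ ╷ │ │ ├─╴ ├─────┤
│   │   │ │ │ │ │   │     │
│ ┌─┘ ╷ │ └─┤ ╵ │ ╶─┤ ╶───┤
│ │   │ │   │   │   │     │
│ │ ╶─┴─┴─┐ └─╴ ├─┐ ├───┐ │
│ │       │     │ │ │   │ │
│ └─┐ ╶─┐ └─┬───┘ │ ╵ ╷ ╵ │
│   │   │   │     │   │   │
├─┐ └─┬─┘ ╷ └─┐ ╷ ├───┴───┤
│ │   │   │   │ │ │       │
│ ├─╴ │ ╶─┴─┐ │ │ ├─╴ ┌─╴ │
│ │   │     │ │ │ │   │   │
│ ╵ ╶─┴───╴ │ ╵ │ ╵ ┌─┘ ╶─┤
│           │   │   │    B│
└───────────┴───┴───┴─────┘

Counting the maze dimensions:
Rows (vertical): 14
Columns (horizontal): 13
Dimensions: 14 × 13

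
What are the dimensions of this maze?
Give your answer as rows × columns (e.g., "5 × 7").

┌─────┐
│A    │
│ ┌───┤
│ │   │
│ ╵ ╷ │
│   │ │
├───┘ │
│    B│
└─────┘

Counting the maze dimensions:
Rows (vertical): 4
Columns (horizontal): 3
Dimensions: 4 × 3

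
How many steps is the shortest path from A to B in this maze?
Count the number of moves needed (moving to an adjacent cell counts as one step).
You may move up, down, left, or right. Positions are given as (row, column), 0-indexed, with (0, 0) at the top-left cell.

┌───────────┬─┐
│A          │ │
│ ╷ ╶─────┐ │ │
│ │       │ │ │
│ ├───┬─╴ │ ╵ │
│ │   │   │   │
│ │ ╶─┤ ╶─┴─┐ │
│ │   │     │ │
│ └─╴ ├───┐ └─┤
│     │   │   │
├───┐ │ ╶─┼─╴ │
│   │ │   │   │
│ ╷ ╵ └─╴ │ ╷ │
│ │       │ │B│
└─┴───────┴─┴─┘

Using BFS to find shortest path:
Start: (0, 0), End: (6, 6)
Path found:
(0,0) → (0,1) → (1,1) → (1,2) → (1,3) → (1,4) → (2,4) → (2,3) → (3,3) → (3,4) → (3,5) → (4,5) → (4,6) → (5,6) → (6,6)
Number of steps: 14

Solution:

┌───────────┬─┐
│A ↓        │ │
│ ╷ ╶─────┐ │ │
│ │↳ → → ↓│ │ │
│ ├───┬─╴ │ ╵ │
│ │   │↓ ↲│   │
│ │ ╶─┤ ╶─┴─┐ │
│ │   │↳ → ↓│ │
│ └─╴ ├───┐ └─┤
│     │   │↳ ↓│
├───┐ │ ╶─┼─╴ │
│   │ │   │  ↓│
│ ╷ ╵ └─╴ │ ╷ │
│ │       │ │B│
└─┴───────┴─┴─┘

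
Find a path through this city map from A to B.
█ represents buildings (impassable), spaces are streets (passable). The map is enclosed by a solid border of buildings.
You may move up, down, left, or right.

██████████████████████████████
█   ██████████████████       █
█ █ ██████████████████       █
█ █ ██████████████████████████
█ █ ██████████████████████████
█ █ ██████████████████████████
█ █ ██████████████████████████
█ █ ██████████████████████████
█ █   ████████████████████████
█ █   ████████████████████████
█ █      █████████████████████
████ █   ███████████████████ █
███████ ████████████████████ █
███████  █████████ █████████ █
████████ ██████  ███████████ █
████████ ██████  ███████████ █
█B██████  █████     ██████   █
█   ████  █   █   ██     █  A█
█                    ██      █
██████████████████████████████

Finding the shortest path from A to B:
Movement: cardinal only
Path length: 32 steps
Directions: down → left → left → left → left → up → left → left → left → left → down → left → left → left → left → left → left → left → left → left → left → left → left → left → left → left → left → left → up → left → left → up

Solution:

██████████████████████████████
█   ██████████████████       █
█ █ ██████████████████       █
█ █ ██████████████████████████
█ █ ██████████████████████████
█ █ ██████████████████████████
█ █ ██████████████████████████
█ █ ██████████████████████████
█ █   ████████████████████████
█ █   ████████████████████████
█ █      █████████████████████
████ █   ███████████████████ █
███████ ████████████████████ █
███████  █████████ █████████ █
████████ ██████  ███████████ █
████████ ██████  ███████████ █
█B██████  █████     ██████   █
█↑←↰████  █   █   ██↓←←←↰█  A█
█  ↑←←←←←←←←←←←←←←←←↲██ ↑←←←↲█
██████████████████████████████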